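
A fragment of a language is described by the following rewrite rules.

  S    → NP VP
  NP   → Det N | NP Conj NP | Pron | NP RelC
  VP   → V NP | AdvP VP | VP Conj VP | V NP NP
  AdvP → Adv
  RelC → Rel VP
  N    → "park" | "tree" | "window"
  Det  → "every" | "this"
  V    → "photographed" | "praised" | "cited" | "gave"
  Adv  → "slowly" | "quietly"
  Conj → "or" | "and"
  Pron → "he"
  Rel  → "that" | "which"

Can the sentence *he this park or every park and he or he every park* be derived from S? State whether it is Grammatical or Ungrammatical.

Ungrammatical

For S → NP VP, the only prefix that parses as NP is 'he', but the remainder 'this park or every park and he or he every park' is not a VP under these rules.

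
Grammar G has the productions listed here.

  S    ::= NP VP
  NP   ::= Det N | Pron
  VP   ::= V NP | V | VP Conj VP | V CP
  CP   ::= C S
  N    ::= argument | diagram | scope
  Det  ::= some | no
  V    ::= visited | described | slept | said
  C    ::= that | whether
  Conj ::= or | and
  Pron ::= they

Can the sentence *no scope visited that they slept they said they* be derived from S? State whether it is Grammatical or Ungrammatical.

Ungrammatical

For S → NP VP, the only prefix that parses as NP is 'no scope', but the remainder 'visited that they slept they said they' is not a VP under these rules.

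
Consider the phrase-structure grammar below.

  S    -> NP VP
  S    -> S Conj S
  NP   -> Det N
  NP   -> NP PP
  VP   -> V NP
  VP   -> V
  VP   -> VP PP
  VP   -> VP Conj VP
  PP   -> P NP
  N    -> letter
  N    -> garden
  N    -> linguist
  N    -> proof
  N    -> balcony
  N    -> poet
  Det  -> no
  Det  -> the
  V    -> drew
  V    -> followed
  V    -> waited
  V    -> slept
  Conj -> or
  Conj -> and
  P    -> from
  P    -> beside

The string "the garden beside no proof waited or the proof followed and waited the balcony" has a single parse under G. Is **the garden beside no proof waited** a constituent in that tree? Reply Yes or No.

Yes

[S [S [NP [NP [Det the] [N garden]] [PP [P beside] [NP [Det no] [N proof]]]] [VP [V waited]]] [Conj or] [S [NP [Det the] [N proof]] [VP [VP [V followed]] [Conj and] [VP [V waited] [NP [Det the] [N balcony]]]]]]
The words 'the garden beside no proof waited' are exhaustively dominated by a single S node (built by S → NP VP), so they form a constituent.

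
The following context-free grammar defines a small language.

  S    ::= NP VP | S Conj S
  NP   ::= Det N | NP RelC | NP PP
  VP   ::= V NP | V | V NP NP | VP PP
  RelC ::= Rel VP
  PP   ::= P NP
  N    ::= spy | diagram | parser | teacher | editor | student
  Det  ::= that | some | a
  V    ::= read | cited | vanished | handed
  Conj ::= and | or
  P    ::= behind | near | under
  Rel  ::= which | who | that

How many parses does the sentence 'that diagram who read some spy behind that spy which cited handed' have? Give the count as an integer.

7

Two of the 7 distinct bracketings:
[S [NP [NP [Det that] [N diagram]] [RelC [Rel who] [VP [V read] [NP [NP [NP [Det some] [N spy]] [PP [P behind] [NP [Det that] [N spy]]]] [RelC [Rel which] [VP [V cited]]]]]]] [VP [V handed]]]
[S [NP [NP [Det that] [N diagram]] [RelC [Rel who] [VP [V read] [NP [NP [Det some] [N spy]] [PP [P behind] [NP [NP [Det that] [N spy]] [RelC [Rel which] [VP [V cited]]]]]]]]] [VP [V handed]]]
The trees differ in how a recursive rule is bracketed over the same span.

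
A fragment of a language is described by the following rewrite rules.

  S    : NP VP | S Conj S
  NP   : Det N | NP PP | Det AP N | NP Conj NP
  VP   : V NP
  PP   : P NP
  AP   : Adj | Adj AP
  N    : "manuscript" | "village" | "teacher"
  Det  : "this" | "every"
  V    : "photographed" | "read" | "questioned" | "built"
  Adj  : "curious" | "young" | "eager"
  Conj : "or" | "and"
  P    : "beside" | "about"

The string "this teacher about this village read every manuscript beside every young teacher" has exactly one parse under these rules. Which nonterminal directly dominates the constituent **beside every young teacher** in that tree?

[S [NP [NP [Det this] [N teacher]] [PP [P about] [NP [Det this] [N village]]]] [VP [V read] [NP [NP [Det every] [N manuscript]] [PP [P beside] [NP [Det every] [AP [Adj young]] [N teacher]]]]]]
The span 'beside every young teacher' is the PP node built by PP → P NP.
Its mother is the NP built by NP → NP PP.

NP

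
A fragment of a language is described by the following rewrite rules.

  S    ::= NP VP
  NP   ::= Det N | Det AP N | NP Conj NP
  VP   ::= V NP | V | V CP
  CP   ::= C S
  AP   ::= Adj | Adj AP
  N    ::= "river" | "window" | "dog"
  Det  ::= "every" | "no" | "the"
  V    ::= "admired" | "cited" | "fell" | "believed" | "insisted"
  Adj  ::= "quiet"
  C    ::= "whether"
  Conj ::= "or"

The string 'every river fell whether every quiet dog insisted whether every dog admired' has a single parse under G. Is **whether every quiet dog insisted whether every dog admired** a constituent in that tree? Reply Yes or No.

Yes

[S [NP [Det every] [N river]] [VP [V fell] [CP [C whether] [S [NP [Det every] [AP [Adj quiet]] [N dog]] [VP [V insisted] [CP [C whether] [S [NP [Det every] [N dog]] [VP [V admired]]]]]]]]]
The words 'whether every quiet dog insisted whether every dog admired' are exhaustively dominated by a single CP node (built by CP → C S), so they form a constituent.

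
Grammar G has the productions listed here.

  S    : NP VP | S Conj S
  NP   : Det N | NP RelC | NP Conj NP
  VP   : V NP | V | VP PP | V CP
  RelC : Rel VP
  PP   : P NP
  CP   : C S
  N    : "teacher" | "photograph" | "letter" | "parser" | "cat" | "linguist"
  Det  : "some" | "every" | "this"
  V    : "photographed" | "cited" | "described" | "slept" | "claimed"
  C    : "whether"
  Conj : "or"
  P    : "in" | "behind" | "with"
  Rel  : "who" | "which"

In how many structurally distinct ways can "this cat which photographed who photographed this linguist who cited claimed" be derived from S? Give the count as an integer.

The two bracketings:
[S [NP [NP [NP [Det this] [N cat]] [RelC [Rel which] [VP [V photographed]]]] [RelC [Rel who] [VP [V photographed] [NP [NP [Det this] [N linguist]] [RelC [Rel who] [VP [V cited]]]]]]] [VP [V claimed]]]
[S [NP [NP [NP [NP [Det this] [N cat]] [RelC [Rel which] [VP [V photographed]]]] [RelC [Rel who] [VP [V photographed] [NP [Det this] [N linguist]]]]] [RelC [Rel who] [VP [V cited]]]] [VP [V claimed]]]
The trees differ in how a recursive rule is bracketed over the same span.

2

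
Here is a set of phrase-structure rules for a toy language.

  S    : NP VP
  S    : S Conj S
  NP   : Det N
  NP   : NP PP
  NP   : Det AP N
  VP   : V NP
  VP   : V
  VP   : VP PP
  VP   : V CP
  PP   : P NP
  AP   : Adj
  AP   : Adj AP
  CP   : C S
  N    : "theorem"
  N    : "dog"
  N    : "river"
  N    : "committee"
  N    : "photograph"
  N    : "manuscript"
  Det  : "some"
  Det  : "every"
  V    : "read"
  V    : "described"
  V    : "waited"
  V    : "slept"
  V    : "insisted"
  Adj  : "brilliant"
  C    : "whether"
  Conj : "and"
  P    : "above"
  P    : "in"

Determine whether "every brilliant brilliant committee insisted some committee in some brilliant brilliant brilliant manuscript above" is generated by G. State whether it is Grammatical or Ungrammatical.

For S → NP VP, the only prefix that parses as NP is 'every brilliant brilliant committee', but the remainder 'insisted some committee in some brilliant brilliant brilliant manuscript above' is not a VP under these rules. The alternative S rule S → S Conj S likewise has no satisfying split.

Ungrammatical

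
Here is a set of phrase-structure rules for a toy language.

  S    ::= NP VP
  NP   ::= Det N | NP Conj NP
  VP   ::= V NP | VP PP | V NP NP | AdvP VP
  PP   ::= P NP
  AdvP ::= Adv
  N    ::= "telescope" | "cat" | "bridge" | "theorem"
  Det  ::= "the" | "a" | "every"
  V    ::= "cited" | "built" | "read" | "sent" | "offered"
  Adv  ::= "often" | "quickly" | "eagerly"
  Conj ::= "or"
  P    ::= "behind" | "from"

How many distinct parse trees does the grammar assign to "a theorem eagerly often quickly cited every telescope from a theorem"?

Two of the 4 distinct bracketings:
[S [NP [Det a] [N theorem]] [VP [VP [AdvP [Adv eagerly]] [VP [AdvP [Adv often]] [VP [AdvP [Adv quickly]] [VP [V cited] [NP [Det every] [N telescope]]]]]] [PP [P from] [NP [Det a] [N theorem]]]]]
[S [NP [Det a] [N theorem]] [VP [AdvP [Adv eagerly]] [VP [VP [AdvP [Adv often]] [VP [AdvP [Adv quickly]] [VP [V cited] [NP [Det every] [N telescope]]]]] [PP [P from] [NP [Det a] [N theorem]]]]]]
The trees differ in how a recursive rule is bracketed over the same span.

4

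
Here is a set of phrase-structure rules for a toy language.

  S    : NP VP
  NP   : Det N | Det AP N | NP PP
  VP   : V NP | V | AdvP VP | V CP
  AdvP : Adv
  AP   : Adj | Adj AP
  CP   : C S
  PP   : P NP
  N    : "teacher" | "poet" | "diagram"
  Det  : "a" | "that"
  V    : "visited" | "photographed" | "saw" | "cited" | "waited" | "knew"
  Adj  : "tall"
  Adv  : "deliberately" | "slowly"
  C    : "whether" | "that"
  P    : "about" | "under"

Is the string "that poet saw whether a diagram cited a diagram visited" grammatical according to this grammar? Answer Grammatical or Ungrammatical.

For S → NP VP, the only prefix that parses as NP is 'that poet', but the remainder 'saw whether a diagram cited a diagram visited' is not a VP under these rules.

Ungrammatical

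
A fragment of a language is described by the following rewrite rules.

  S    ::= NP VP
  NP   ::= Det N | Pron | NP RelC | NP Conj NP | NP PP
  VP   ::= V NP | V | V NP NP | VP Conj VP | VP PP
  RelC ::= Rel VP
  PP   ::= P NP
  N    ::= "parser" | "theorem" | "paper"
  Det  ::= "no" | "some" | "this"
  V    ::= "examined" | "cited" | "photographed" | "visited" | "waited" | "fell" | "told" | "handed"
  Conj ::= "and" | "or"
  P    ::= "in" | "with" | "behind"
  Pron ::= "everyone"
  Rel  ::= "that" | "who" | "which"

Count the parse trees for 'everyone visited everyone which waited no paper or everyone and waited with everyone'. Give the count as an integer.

10

Two of the 10 distinct bracketings:
[S [NP [Pron everyone]] [VP [V visited] [NP [NP [Pron everyone]] [RelC [Rel which] [VP [VP [V waited] [NP [NP [Det no] [N paper]] [Conj or] [NP [Pron everyone]]]] [Conj and] [VP [VP [V waited]] [PP [P with] [NP [Pron everyone]]]]]]]]]
[S [NP [Pron everyone]] [VP [V visited] [NP [NP [Pron everyone]] [RelC [Rel which] [VP [VP [VP [V waited] [NP [NP [Det no] [N paper]] [Conj or] [NP [Pron everyone]]]] [Conj and] [VP [V waited]]] [PP [P with] [NP [Pron everyone]]]]]]]]
The trees differ in how a recursive rule is bracketed over the same span.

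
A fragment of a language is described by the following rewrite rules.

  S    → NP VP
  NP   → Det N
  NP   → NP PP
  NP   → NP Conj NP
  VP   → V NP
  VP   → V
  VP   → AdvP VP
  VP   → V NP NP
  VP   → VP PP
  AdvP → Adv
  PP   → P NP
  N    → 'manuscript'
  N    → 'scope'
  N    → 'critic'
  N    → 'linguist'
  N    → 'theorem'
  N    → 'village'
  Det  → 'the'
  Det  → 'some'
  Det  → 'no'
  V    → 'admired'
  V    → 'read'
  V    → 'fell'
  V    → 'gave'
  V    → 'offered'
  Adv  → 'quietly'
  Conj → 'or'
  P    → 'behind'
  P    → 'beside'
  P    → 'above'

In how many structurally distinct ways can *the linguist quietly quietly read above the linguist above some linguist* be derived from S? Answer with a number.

Two of the 9 distinct bracketings:
[S [NP [Det the] [N linguist]] [VP [AdvP [Adv quietly]] [VP [AdvP [Adv quietly]] [VP [VP [V read]] [PP [P above] [NP [NP [Det the] [N linguist]] [PP [P above] [NP [Det some] [N linguist]]]]]]]]]
[S [NP [Det the] [N linguist]] [VP [AdvP [Adv quietly]] [VP [AdvP [Adv quietly]] [VP [VP [VP [V read]] [PP [P above] [NP [Det the] [N linguist]]]] [PP [P above] [NP [Det some] [N linguist]]]]]]]
The difference turns on whether NP → NP PP is used at the relevant span, versus an alternative expansion of NP.

9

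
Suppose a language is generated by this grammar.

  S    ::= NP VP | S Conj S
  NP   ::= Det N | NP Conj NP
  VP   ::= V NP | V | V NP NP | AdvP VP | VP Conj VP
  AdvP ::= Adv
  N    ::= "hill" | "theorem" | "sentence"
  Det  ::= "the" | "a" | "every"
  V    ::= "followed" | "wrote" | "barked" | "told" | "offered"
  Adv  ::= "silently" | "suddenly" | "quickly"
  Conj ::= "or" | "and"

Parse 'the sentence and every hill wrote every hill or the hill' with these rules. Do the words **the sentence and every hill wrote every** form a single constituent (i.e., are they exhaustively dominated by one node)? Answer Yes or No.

No

[S [NP [NP [Det the] [N sentence]] [Conj and] [NP [Det every] [N hill]]] [VP [V wrote] [NP [NP [Det every] [N hill]] [Conj or] [NP [Det the] [N hill]]]]]
The smallest constituent containing 'the sentence and every hill wrote every' is the S spanning 'the sentence and every hill wrote every hill or the hill'; no single node in the tree dominates exactly the given words.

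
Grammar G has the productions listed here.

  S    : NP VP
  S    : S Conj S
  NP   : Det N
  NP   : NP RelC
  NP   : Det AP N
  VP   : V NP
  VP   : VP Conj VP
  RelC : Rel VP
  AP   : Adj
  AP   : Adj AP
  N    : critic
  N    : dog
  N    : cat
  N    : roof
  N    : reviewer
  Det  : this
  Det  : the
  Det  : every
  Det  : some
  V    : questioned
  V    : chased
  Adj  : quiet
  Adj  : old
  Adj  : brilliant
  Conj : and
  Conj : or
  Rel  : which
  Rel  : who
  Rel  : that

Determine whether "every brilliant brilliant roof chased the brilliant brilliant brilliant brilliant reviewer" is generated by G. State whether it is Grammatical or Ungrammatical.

[S [NP [Det every] [AP [Adj brilliant] [AP [Adj brilliant]]] [N roof]] [VP [V chased] [NP [Det the] [AP [Adj brilliant] [AP [Adj brilliant] [AP [Adj brilliant] [AP [Adj brilliant]]]]] [N reviewer]]]]
The bracketing above is licensed at every node by one of the given productions, with S at the root.

Grammatical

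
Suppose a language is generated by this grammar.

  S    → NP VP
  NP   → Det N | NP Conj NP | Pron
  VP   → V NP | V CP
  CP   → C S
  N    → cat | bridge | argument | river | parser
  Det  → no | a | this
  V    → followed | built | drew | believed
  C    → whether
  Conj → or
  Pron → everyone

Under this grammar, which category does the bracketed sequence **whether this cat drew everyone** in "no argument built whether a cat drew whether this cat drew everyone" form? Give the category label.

CP

[S [NP [Det no] [N argument]] [VP [V built] [CP [C whether] [S [NP [Det a] [N cat]] [VP [V drew] [CP [C whether] [S [NP [Det this] [N cat]] [VP [V drew] [NP [Pron everyone]]]]]]]]]]
The span 'whether this cat drew everyone' is the CP node built by CP → C S.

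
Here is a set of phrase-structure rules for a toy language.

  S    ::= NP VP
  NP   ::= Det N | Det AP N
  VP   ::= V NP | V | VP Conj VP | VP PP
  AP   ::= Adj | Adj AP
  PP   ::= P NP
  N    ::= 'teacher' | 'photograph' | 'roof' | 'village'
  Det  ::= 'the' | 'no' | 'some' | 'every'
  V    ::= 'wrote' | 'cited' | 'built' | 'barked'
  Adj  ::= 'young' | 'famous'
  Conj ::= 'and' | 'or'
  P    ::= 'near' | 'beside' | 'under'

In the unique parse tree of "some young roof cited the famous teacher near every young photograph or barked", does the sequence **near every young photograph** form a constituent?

[S [NP [Det some] [AP [Adj young]] [N roof]] [VP [VP [VP [V cited] [NP [Det the] [AP [Adj famous]] [N teacher]]] [PP [P near] [NP [Det every] [AP [Adj young]] [N photograph]]]] [Conj or] [VP [V barked]]]]
The words 'near every young photograph' are exhaustively dominated by a single PP node (built by PP → P NP), so they form a constituent.

Yes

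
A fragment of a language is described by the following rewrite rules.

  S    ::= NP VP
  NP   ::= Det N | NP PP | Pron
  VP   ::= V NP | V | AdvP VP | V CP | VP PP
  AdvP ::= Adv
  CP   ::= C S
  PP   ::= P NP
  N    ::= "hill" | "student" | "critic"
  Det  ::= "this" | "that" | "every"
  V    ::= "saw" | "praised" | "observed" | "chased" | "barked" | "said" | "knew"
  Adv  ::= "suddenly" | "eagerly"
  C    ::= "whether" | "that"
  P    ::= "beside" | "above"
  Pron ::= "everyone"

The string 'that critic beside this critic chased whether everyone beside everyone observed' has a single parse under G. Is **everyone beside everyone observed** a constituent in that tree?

[S [NP [NP [Det that] [N critic]] [PP [P beside] [NP [Det this] [N critic]]]] [VP [V chased] [CP [C whether] [S [NP [NP [Pron everyone]] [PP [P beside] [NP [Pron everyone]]]] [VP [V observed]]]]]]
The words 'everyone beside everyone observed' are exhaustively dominated by a single S node (built by S → NP VP), so they form a constituent.

Yes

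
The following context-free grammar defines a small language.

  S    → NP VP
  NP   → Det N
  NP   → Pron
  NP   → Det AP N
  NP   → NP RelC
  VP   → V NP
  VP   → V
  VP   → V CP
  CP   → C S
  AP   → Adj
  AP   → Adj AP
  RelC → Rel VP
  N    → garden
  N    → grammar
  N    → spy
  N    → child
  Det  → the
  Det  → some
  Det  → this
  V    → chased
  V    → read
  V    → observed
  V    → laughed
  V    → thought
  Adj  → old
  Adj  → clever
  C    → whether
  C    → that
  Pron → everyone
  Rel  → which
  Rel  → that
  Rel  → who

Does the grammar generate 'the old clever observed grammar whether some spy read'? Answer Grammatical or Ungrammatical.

Ungrammatical

An Adj word can never sit immediately before a V word in any string this grammar generates, so the substring 'clever observed' rules out a derivation.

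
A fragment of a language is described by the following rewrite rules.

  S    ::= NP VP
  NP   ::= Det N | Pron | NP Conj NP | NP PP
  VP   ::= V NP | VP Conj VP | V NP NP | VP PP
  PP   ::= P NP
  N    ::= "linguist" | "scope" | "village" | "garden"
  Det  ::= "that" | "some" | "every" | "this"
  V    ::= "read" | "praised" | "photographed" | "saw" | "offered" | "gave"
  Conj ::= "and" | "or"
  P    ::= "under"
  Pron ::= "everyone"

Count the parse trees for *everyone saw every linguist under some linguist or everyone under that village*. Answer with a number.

Two of the 10 distinct bracketings:
[S [NP [Pron everyone]] [VP [V saw] [NP [NP [NP [Det every] [N linguist]] [PP [P under] [NP [Det some] [N linguist]]]] [Conj or] [NP [NP [Pron everyone]] [PP [P under] [NP [Det that] [N village]]]]]]]
[S [NP [Pron everyone]] [VP [V saw] [NP [NP [Det every] [N linguist]] [PP [P under] [NP [NP [Det some] [N linguist]] [Conj or] [NP [NP [Pron everyone]] [PP [P under] [NP [Det that] [N village]]]]]]]]]
The trees differ in how a recursive rule is bracketed over the same span.

10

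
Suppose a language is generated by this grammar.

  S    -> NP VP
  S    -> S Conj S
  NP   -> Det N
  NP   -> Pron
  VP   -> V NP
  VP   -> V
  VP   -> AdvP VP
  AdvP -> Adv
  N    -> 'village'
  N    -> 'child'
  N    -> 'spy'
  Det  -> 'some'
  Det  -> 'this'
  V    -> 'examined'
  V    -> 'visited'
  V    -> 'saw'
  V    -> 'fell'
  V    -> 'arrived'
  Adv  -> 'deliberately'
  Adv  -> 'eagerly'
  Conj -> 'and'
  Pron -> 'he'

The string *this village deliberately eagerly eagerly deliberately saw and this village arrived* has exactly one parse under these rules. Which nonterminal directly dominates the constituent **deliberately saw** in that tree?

[S [S [NP [Det this] [N village]] [VP [AdvP [Adv deliberately]] [VP [AdvP [Adv eagerly]] [VP [AdvP [Adv eagerly]] [VP [AdvP [Adv deliberately]] [VP [V saw]]]]]]] [Conj and] [S [NP [Det this] [N village]] [VP [V arrived]]]]
The span 'deliberately saw' is the VP node built by VP → AdvP VP.
Its mother is the VP built by VP → AdvP VP.

VP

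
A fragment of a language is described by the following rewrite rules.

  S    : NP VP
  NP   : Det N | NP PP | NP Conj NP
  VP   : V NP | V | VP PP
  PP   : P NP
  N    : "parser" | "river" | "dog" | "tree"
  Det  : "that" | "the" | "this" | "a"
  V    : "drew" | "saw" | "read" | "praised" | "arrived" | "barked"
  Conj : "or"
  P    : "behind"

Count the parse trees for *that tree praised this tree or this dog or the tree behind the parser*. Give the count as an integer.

7

Two of the 7 distinct bracketings:
[S [NP [Det that] [N tree]] [VP [V praised] [NP [NP [NP [Det this] [N tree]] [Conj or] [NP [NP [Det this] [N dog]] [Conj or] [NP [Det the] [N tree]]]] [PP [P behind] [NP [Det the] [N parser]]]]]]
[S [NP [Det that] [N tree]] [VP [V praised] [NP [NP [NP [NP [Det this] [N tree]] [Conj or] [NP [Det this] [N dog]]] [Conj or] [NP [Det the] [N tree]]] [PP [P behind] [NP [Det the] [N parser]]]]]]
The trees differ in how a recursive rule is bracketed over the same span.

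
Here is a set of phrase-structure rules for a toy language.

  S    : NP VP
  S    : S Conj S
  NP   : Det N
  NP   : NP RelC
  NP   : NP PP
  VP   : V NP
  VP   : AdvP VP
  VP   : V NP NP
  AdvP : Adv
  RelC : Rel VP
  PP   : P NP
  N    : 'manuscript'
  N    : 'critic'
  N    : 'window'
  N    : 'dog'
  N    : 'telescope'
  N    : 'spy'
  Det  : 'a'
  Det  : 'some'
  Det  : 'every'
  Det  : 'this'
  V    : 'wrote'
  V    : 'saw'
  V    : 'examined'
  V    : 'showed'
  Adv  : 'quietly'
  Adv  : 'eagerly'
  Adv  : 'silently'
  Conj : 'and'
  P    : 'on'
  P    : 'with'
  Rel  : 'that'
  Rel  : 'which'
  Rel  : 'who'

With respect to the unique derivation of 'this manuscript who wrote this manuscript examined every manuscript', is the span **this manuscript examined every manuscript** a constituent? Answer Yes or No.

[S [NP [NP [Det this] [N manuscript]] [RelC [Rel who] [VP [V wrote] [NP [Det this] [N manuscript]]]]] [VP [V examined] [NP [Det every] [N manuscript]]]]
The smallest constituent containing 'this manuscript examined every manuscript' is the S spanning 'this manuscript who wrote this manuscript examined every manuscript'; no single node in the tree dominates exactly the given words.

No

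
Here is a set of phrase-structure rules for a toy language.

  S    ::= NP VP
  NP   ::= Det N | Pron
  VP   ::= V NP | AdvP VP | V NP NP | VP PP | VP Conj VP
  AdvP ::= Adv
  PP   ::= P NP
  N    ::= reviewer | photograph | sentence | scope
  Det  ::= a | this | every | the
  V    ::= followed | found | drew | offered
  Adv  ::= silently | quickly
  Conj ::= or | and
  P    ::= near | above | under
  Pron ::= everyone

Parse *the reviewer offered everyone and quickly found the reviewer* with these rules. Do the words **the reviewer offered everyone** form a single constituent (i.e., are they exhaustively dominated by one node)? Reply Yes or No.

No

[S [NP [Det the] [N reviewer]] [VP [VP [V offered] [NP [Pron everyone]]] [Conj and] [VP [AdvP [Adv quickly]] [VP [V found] [NP [Det the] [N reviewer]]]]]]
The smallest constituent containing 'the reviewer offered everyone' is the S spanning 'the reviewer offered everyone and quickly found the reviewer'; no single node in the tree dominates exactly the given words.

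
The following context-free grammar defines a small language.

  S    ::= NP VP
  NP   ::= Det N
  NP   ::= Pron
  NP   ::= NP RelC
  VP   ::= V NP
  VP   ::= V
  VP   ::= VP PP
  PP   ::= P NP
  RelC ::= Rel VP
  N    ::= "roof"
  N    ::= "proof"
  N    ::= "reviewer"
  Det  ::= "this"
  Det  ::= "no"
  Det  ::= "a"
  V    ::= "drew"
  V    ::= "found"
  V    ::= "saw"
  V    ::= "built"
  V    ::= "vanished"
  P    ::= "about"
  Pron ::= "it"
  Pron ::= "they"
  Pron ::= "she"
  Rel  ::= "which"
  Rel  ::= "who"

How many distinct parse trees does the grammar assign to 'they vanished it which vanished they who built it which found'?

Two of the 5 distinct bracketings:
[S [NP [Pron they]] [VP [V vanished] [NP [NP [Pron it]] [RelC [Rel which] [VP [V vanished] [NP [NP [Pron they]] [RelC [Rel who] [VP [V built] [NP [NP [Pron it]] [RelC [Rel which] [VP [V found]]]]]]]]]]]]
[S [NP [Pron they]] [VP [V vanished] [NP [NP [Pron it]] [RelC [Rel which] [VP [V vanished] [NP [NP [NP [Pron they]] [RelC [Rel who] [VP [V built] [NP [Pron it]]]]] [RelC [Rel which] [VP [V found]]]]]]]]]
The trees differ in how a recursive rule is bracketed over the same span.

5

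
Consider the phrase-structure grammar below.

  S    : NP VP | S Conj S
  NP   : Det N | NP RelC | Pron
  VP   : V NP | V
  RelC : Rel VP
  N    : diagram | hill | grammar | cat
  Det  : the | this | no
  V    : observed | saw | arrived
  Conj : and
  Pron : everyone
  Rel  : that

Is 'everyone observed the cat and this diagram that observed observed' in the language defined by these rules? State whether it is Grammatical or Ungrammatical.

Grammatical

S
  S
    NP
      Pron: everyone
    VP
      V: observed
      NP
        Det: the
        N: cat
  Conj: and
  S
    NP
      NP
        Det: this
        N: diagram
      RelC
        Rel: that
        VP
          V: observed
    VP
      V: observed
Each bracket corresponds to one application of a listed rule, so the string is derivable from S.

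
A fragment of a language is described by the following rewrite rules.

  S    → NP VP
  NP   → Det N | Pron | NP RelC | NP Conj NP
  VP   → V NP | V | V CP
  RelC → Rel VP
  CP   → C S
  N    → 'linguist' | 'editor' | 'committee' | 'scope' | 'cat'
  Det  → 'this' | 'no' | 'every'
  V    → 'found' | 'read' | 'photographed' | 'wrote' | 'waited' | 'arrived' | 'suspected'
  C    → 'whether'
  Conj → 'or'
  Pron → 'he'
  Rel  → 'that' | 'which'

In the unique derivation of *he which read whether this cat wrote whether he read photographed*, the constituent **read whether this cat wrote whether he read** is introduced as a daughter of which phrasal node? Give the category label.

RelC

[S [NP [NP [Pron he]] [RelC [Rel which] [VP [V read] [CP [C whether] [S [NP [Det this] [N cat]] [VP [V wrote] [CP [C whether] [S [NP [Pron he]] [VP [V read]]]]]]]]]] [VP [V photographed]]]
The span 'read whether this cat wrote whether he read' is the VP node built by VP → V CP.
Its mother is the RelC built by RelC → Rel VP.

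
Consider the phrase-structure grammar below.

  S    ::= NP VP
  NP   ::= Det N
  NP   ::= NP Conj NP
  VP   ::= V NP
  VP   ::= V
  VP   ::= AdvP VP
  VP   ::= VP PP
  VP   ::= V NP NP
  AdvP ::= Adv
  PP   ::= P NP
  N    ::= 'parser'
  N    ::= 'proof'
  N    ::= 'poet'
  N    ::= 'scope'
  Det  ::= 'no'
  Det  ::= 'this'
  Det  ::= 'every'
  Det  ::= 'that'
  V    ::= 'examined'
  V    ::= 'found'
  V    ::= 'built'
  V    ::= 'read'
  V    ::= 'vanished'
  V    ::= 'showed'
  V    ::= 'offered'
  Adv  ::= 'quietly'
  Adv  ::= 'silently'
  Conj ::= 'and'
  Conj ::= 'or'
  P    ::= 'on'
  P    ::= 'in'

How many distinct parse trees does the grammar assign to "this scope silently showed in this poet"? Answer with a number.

The two bracketings:
[S [NP [Det this] [N scope]] [VP [AdvP [Adv silently]] [VP [VP [V showed]] [PP [P in] [NP [Det this] [N poet]]]]]]
[S [NP [Det this] [N scope]] [VP [VP [AdvP [Adv silently]] [VP [V showed]]] [PP [P in] [NP [Det this] [N poet]]]]]
The trees differ in how a recursive rule is bracketed over the same span.

2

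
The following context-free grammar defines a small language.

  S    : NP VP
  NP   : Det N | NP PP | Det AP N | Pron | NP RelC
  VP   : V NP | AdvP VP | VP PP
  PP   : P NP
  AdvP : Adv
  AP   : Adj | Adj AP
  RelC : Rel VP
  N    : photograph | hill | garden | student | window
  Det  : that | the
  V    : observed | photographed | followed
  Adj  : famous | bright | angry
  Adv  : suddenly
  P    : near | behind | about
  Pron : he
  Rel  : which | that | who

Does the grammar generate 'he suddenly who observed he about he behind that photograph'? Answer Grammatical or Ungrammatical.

An Adv word can never sit immediately before a Rel word in any string this grammar generates, so the substring 'suddenly who' rules out a derivation.

Ungrammatical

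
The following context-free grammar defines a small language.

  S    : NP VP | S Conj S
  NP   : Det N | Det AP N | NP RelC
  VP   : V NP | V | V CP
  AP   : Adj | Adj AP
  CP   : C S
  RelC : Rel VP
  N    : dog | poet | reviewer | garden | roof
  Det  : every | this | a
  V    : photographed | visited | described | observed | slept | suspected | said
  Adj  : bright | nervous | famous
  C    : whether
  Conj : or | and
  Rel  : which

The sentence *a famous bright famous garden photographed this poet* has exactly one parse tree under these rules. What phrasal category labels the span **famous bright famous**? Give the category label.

AP

[S [NP [Det a] [AP [Adj famous] [AP [Adj bright] [AP [Adj famous]]]] [N garden]] [VP [V photographed] [NP [Det this] [N poet]]]]
The span 'famous bright famous' is the AP node built by AP → Adj AP.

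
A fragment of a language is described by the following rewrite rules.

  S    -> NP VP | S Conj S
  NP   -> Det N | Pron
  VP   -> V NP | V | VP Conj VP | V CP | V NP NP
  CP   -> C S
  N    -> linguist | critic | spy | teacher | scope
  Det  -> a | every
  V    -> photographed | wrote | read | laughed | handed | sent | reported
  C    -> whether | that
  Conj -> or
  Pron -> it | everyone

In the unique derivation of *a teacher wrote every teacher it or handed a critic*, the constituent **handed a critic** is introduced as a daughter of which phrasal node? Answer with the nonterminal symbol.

S
  NP
    Det: a
    N: teacher
  VP
    VP
      V: wrote
      NP
        Det: every
        N: teacher
      NP
        Pron: it
    Conj: or
    VP
      V: handed
      NP
        Det: a
        N: critic
The span 'handed a critic' is the VP node built by VP → V NP.
Its mother is the VP built by VP → VP Conj VP.

VP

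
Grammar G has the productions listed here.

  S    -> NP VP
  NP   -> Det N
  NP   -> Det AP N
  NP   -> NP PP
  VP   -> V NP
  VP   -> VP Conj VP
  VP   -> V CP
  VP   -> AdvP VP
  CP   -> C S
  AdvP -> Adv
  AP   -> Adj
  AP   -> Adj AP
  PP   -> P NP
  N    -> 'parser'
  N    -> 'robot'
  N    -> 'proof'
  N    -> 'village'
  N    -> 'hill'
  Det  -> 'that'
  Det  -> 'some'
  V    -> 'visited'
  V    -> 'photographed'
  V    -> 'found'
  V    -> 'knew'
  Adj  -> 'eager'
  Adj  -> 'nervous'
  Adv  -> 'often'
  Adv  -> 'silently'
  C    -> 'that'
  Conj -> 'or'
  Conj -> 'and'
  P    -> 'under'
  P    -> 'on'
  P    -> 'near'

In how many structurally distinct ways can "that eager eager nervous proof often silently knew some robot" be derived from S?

1

[S [NP [Det that] [AP [Adj eager] [AP [Adj eager] [AP [Adj nervous]]]] [N proof]] [VP [AdvP [Adv often]] [VP [AdvP [Adv silently]] [VP [V knew] [NP [Det some] [N robot]]]]]]
No rule offers an alternative attachment or grouping for any span, so this is the only derivation.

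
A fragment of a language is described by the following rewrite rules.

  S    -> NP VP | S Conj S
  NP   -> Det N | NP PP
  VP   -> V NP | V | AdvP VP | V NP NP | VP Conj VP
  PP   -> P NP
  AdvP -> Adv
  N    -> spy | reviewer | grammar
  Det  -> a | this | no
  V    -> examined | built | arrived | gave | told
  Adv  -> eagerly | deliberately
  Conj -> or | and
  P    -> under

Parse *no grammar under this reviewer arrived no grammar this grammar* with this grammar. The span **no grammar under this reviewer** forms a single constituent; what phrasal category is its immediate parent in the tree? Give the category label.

S

[S [NP [NP [Det no] [N grammar]] [PP [P under] [NP [Det this] [N reviewer]]]] [VP [V arrived] [NP [Det no] [N grammar]] [NP [Det this] [N grammar]]]]
The span 'no grammar under this reviewer' is the NP node built by NP → NP PP.
Its mother is the S built by S → NP VP.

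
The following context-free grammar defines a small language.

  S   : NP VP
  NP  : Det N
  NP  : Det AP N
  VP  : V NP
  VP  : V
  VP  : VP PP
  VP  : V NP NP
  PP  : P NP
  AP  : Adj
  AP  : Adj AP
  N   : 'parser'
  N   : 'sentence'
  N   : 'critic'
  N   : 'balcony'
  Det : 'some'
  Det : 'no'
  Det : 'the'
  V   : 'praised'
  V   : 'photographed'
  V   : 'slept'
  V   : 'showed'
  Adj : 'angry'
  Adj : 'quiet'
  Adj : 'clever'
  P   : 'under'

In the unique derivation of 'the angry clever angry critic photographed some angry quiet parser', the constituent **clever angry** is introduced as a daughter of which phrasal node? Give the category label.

AP

[S [NP [Det the] [AP [Adj angry] [AP [Adj clever] [AP [Adj angry]]]] [N critic]] [VP [V photographed] [NP [Det some] [AP [Adj angry] [AP [Adj quiet]]] [N parser]]]]
The span 'clever angry' is the AP node built by AP → Adj AP.
Its mother is the AP built by AP → Adj AP.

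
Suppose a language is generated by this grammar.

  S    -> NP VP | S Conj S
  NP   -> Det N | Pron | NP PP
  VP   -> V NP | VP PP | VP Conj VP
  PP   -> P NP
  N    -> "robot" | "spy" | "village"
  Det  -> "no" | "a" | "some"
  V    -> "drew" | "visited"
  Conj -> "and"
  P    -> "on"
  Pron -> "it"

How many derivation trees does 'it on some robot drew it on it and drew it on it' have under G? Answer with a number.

Two of the 6 distinct bracketings:
[S [NP [NP [Pron it]] [PP [P on] [NP [Det some] [N robot]]]] [VP [VP [VP [V drew] [NP [NP [Pron it]] [PP [P on] [NP [Pron it]]]]] [Conj and] [VP [V drew] [NP [Pron it]]]] [PP [P on] [NP [Pron it]]]]]
[S [NP [NP [Pron it]] [PP [P on] [NP [Det some] [N robot]]]] [VP [VP [VP [VP [V drew] [NP [Pron it]]] [PP [P on] [NP [Pron it]]]] [Conj and] [VP [V drew] [NP [Pron it]]]] [PP [P on] [NP [Pron it]]]]]
The trees differ in how a recursive rule is bracketed over the same span.

6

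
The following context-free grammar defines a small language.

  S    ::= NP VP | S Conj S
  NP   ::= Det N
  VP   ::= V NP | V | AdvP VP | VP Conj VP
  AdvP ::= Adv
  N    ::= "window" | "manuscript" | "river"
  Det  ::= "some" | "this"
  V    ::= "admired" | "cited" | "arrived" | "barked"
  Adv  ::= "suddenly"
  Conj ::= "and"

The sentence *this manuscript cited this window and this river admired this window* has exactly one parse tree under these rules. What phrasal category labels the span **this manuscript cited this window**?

S

S
  S
    NP
      Det: this
      N: manuscript
    VP
      V: cited
      NP
        Det: this
        N: window
  Conj: and
  S
    NP
      Det: this
      N: river
    VP
      V: admired
      NP
        Det: this
        N: window
The span 'this manuscript cited this window' is the S node built by S → NP VP.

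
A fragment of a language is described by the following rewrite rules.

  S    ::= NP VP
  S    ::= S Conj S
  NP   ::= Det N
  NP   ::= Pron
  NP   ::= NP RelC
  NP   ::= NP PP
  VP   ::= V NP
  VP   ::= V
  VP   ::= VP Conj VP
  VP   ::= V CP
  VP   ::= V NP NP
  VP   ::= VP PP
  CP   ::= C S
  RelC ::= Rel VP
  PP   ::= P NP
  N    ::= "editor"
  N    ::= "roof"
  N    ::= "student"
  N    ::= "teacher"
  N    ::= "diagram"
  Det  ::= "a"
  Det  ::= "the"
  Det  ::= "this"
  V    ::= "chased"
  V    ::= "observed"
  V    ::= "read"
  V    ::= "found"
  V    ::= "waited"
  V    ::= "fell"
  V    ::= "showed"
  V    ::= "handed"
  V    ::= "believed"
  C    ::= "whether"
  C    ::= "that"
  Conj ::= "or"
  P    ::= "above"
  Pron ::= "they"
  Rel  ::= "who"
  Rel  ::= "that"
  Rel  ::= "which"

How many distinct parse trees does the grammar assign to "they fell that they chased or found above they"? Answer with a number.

Two of the 5 distinct bracketings:
[S [NP [Pron they]] [VP [VP [V fell] [CP [C that] [S [NP [Pron they]] [VP [V chased]]]]] [Conj or] [VP [VP [V found]] [PP [P above] [NP [Pron they]]]]]]
[S [NP [Pron they]] [VP [V fell] [CP [C that] [S [NP [Pron they]] [VP [VP [V chased]] [Conj or] [VP [VP [V found]] [PP [P above] [NP [Pron they]]]]]]]]]
The trees differ in how a recursive rule is bracketed over the same span.

5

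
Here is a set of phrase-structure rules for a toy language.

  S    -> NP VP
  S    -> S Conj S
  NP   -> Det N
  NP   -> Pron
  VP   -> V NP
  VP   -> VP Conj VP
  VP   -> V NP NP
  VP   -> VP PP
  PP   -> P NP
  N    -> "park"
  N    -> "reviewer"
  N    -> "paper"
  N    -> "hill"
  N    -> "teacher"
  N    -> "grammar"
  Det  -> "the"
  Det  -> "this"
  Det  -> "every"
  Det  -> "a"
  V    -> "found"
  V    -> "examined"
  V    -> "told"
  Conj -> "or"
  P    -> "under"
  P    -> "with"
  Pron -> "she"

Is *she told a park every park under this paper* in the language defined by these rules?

S
  NP
    Pron: she
  VP
    VP
      V: told
      NP
        Det: a
        N: park
      NP
        Det: every
        N: park
    PP
      P: under
      NP
        Det: this
        N: paper
The bracketing above is licensed at every node by one of the given productions, with S at the root.

Grammatical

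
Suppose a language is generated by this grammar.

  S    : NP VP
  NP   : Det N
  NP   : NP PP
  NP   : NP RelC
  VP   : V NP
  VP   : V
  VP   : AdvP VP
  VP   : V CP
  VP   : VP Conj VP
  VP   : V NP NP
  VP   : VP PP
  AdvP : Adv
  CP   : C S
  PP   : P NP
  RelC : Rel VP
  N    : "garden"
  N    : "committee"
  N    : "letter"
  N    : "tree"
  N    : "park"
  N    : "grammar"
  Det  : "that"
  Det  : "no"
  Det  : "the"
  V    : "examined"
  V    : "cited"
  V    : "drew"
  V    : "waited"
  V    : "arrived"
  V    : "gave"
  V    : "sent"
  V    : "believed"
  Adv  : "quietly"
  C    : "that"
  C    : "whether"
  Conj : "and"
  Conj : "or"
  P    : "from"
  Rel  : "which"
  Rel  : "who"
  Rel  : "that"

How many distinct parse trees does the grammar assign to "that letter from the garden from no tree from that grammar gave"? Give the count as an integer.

Two of the 5 distinct bracketings:
[S [NP [NP [Det that] [N letter]] [PP [P from] [NP [NP [Det the] [N garden]] [PP [P from] [NP [NP [Det no] [N tree]] [PP [P from] [NP [Det that] [N grammar]]]]]]]] [VP [V gave]]]
[S [NP [NP [Det that] [N letter]] [PP [P from] [NP [NP [NP [Det the] [N garden]] [PP [P from] [NP [Det no] [N tree]]]] [PP [P from] [NP [Det that] [N grammar]]]]]] [VP [V gave]]]
The trees differ in how a recursive rule is bracketed over the same span.

5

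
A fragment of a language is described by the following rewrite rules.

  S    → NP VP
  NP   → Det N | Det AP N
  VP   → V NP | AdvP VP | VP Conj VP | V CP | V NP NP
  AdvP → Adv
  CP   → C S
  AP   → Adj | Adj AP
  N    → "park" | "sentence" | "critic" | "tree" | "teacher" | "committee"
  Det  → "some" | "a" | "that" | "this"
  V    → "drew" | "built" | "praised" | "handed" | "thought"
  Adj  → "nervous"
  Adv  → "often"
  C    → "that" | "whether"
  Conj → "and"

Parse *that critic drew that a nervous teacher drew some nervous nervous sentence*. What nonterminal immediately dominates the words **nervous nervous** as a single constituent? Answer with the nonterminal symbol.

AP

S
  NP
    Det: that
    N: critic
  VP
    V: drew
    CP
      C: that
      S
        NP
          Det: a
          AP
            Adj: nervous
          N: teacher
        VP
          V: drew
          NP
            Det: some
            AP
              Adj: nervous
              AP
                Adj: nervous
            N: sentence
The span 'nervous nervous' is the AP node built by AP → Adj AP.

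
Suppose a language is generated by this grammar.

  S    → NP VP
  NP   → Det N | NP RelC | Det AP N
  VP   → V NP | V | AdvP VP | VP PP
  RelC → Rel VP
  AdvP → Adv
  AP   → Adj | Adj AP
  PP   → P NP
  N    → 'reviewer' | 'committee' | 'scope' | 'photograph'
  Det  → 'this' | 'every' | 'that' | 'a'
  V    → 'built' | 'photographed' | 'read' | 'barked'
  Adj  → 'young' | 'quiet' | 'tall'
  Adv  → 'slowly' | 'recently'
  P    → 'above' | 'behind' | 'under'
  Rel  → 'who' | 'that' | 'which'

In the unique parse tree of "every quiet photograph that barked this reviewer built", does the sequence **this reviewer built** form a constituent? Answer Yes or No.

No

[S [NP [NP [Det every] [AP [Adj quiet]] [N photograph]] [RelC [Rel that] [VP [V barked] [NP [Det this] [N reviewer]]]]] [VP [V built]]]
The smallest constituent containing 'this reviewer built' is the S spanning 'every quiet photograph that barked this reviewer built'; no single node in the tree dominates exactly the given words.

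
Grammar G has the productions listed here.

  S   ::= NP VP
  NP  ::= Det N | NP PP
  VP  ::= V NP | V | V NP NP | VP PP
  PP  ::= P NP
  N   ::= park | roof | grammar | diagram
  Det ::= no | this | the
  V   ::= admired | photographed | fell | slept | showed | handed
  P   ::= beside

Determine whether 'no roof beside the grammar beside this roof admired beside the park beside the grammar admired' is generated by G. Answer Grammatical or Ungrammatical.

For S → NP VP, every NP-prefix leaves a non-VP remainder: after 'no roof' the remainder is not a VP; after 'no roof beside the grammar' the remainder is not a VP; after 'no roof beside the grammar beside this roof' the remainder is not a VP.

Ungrammatical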